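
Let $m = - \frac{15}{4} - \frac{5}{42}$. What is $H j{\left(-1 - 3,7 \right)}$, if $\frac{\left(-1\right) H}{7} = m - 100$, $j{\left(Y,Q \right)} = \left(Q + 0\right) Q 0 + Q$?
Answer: $\frac{61075}{12} \approx 5089.6$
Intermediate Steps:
$m = - \frac{325}{84}$ ($m = \left(-15\right) \frac{1}{4} - \frac{5}{42} = - \frac{15}{4} - \frac{5}{42} = - \frac{325}{84} \approx -3.869$)
$j{\left(Y,Q \right)} = Q$ ($j{\left(Y,Q \right)} = Q Q 0 + Q = Q^{2} \cdot 0 + Q = 0 + Q = Q$)
$H = \frac{8725}{12}$ ($H = - 7 \left(- \frac{325}{84} - 100\right) = \left(-7\right) \left(- \frac{8725}{84}\right) = \frac{8725}{12} \approx 727.08$)
$H j{\left(-1 - 3,7 \right)} = \frac{8725}{12} \cdot 7 = \frac{61075}{12}$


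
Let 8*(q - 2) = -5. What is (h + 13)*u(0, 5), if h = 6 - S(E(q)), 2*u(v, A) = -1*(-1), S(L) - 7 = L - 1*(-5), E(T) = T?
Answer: 45/16 ≈ 2.8125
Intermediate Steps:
q = 11/8 (q = 2 + (1/8)*(-5) = 2 - 5/8 = 11/8 ≈ 1.3750)
S(L) = 12 + L (S(L) = 7 + (L - 1*(-5)) = 7 + (L + 5) = 7 + (5 + L) = 12 + L)
u(v, A) = 1/2 (u(v, A) = (-1*(-1))/2 = (1/2)*1 = 1/2)
h = -59/8 (h = 6 - (12 + 11/8) = 6 - 1*107/8 = 6 - 107/8 = -59/8 ≈ -7.3750)
(h + 13)*u(0, 5) = (-59/8 + 13)*(1/2) = (45/8)*(1/2) = 45/16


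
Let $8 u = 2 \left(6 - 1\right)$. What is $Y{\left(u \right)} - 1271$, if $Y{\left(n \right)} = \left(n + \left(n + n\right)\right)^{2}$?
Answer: $- \frac{20111}{16} \approx -1256.9$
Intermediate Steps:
$u = \frac{5}{4}$ ($u = \frac{2 \left(6 - 1\right)}{8} = \frac{2 \cdot 5}{8} = \frac{1}{8} \cdot 10 = \frac{5}{4} \approx 1.25$)
$Y{\left(n \right)} = 9 n^{2}$ ($Y{\left(n \right)} = \left(n + 2 n\right)^{2} = \left(3 n\right)^{2} = 9 n^{2}$)
$Y{\left(u \right)} - 1271 = 9 \left(\frac{5}{4}\right)^{2} - 1271 = 9 \cdot \frac{25}{16} - 1271 = \frac{225}{16} - 1271 = - \frac{20111}{16}$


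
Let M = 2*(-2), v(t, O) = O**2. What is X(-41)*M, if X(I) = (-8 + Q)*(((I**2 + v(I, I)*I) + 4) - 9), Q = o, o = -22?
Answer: -8069400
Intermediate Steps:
Q = -22
M = -4
X(I) = 150 - 30*I**2 - 30*I**3 (X(I) = (-8 - 22)*(((I**2 + I**2*I) + 4) - 9) = -30*(((I**2 + I**3) + 4) - 9) = -30*((4 + I**2 + I**3) - 9) = -30*(-5 + I**2 + I**3) = 150 - 30*I**2 - 30*I**3)
X(-41)*M = (150 - 30*(-41)**2 - 30*(-41)**3)*(-4) = (150 - 30*1681 - 30*(-68921))*(-4) = (150 - 50430 + 2067630)*(-4) = 2017350*(-4) = -8069400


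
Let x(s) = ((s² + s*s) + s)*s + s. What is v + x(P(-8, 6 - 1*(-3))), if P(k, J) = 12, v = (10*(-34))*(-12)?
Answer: 7692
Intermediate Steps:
v = 4080 (v = -340*(-12) = 4080)
x(s) = s + s*(s + 2*s²) (x(s) = ((s² + s²) + s)*s + s = (2*s² + s)*s + s = (s + 2*s²)*s + s = s*(s + 2*s²) + s = s + s*(s + 2*s²))
v + x(P(-8, 6 - 1*(-3))) = 4080 + 12*(1 + 12 + 2*12²) = 4080 + 12*(1 + 12 + 2*144) = 4080 + 12*(1 + 12 + 288) = 4080 + 12*301 = 4080 + 3612 = 7692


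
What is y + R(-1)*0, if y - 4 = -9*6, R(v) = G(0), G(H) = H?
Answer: -50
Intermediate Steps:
R(v) = 0
y = -50 (y = 4 - 9*6 = 4 - 54 = -50)
y + R(-1)*0 = -50 + 0*0 = -50 + 0 = -50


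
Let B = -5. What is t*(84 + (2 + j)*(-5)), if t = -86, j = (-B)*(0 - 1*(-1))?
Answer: -4214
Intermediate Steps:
j = 5 (j = (-1*(-5))*(0 - 1*(-1)) = 5*(0 + 1) = 5*1 = 5)
t*(84 + (2 + j)*(-5)) = -86*(84 + (2 + 5)*(-5)) = -86*(84 + 7*(-5)) = -86*(84 - 35) = -86*49 = -4214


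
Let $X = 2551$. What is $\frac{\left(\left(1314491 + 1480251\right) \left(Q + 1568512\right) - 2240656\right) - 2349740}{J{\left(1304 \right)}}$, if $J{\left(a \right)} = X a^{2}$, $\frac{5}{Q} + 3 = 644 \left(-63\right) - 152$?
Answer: $\frac{89265067437843303}{88332000522016} \approx 1010.6$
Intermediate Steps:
$Q = - \frac{5}{40727}$ ($Q = \frac{5}{-3 + \left(644 \left(-63\right) - 152\right)} = \frac{5}{-3 - 40724} = \frac{5}{-40727} = 5 \left(- \frac{1}{40727}\right) = - \frac{5}{40727} \approx -0.00012277$)
$J{\left(a \right)} = 2551 a^{2}$
$\frac{\left(\left(1314491 + 1480251\right) \left(Q + 1568512\right) - 2240656\right) - 2349740}{J{\left(1304 \right)}} = \frac{\left(\left(1314491 + 1480251\right) \left(- \frac{5}{40727} + 1568512\right) - 2240656\right) - 2349740}{2551 \cdot 1304^{2}} = \frac{\left(2794742 \cdot \frac{63880788219}{40727} - 2240656\right) - 2349740}{2551 \cdot 1700416} = \frac{\left(\frac{178530321828744498}{40727} - 2240656\right) - 2349740}{4337761216} = \left(\frac{178530230573547586}{40727} - 2349740\right) \frac{1}{4337761216} = \frac{178530134875686606}{40727} \cdot \frac{1}{4337761216} = \frac{89265067437843303}{88332000522016}$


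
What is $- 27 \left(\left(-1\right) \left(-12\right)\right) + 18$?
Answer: $-306$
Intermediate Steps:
$- 27 \left(\left(-1\right) \left(-12\right)\right) + 18 = \left(-27\right) 12 + 18 = -324 + 18 = -306$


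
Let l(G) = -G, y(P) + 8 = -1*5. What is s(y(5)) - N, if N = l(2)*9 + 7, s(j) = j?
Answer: -2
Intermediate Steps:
y(P) = -13 (y(P) = -8 - 1*5 = -8 - 5 = -13)
N = -11 (N = -1*2*9 + 7 = -2*9 + 7 = -18 + 7 = -11)
s(y(5)) - N = -13 - 1*(-11) = -13 + 11 = -2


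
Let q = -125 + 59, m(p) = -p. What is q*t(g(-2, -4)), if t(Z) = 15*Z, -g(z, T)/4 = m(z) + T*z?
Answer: 39600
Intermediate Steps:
g(z, T) = 4*z - 4*T*z (g(z, T) = -4*(-z + T*z) = 4*z - 4*T*z)
q = -66
q*t(g(-2, -4)) = -990*4*(-2)*(1 - 1*(-4)) = -990*4*(-2)*(1 + 4) = -990*4*(-2)*5 = -990*(-40) = -66*(-600) = 39600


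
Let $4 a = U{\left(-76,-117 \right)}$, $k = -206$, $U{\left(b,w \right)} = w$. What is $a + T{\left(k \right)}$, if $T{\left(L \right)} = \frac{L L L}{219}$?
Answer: $- \frac{34992887}{876} \approx -39946.0$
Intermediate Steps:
$a = - \frac{117}{4}$ ($a = \frac{1}{4} \left(-117\right) = - \frac{117}{4} \approx -29.25$)
$T{\left(L \right)} = \frac{L^{3}}{219}$ ($T{\left(L \right)} = L^{2} L \frac{1}{219} = L^{3} \cdot \frac{1}{219} = \frac{L^{3}}{219}$)
$a + T{\left(k \right)} = - \frac{117}{4} + \frac{\left(-206\right)^{3}}{219} = - \frac{117}{4} + \frac{1}{219} \left(-8741816\right) = - \frac{117}{4} - \frac{8741816}{219} = - \frac{34992887}{876}$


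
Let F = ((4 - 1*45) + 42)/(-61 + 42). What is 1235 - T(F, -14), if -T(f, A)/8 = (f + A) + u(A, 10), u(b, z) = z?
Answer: 22849/19 ≈ 1202.6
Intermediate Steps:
F = -1/19 (F = ((4 - 45) + 42)/(-19) = (-41 + 42)*(-1/19) = 1*(-1/19) = -1/19 ≈ -0.052632)
T(f, A) = -80 - 8*A - 8*f (T(f, A) = -8*((f + A) + 10) = -8*((A + f) + 10) = -8*(10 + A + f) = -80 - 8*A - 8*f)
1235 - T(F, -14) = 1235 - (-80 - 8*(-14) - 8*(-1/19)) = 1235 - (-80 + 112 + 8/19) = 1235 - 1*616/19 = 1235 - 616/19 = 22849/19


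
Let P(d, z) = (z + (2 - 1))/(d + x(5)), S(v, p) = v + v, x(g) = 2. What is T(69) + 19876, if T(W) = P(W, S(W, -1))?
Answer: 1411335/71 ≈ 19878.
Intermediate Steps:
S(v, p) = 2*v
P(d, z) = (1 + z)/(2 + d) (P(d, z) = (z + (2 - 1))/(d + 2) = (z + 1)/(2 + d) = (1 + z)/(2 + d))
T(W) = (1 + 2*W)/(2 + W)
T(69) + 19876 = (1 + 2*69)/(2 + 69) + 19876 = (1 + 138)/71 + 19876 = (1/71)*139 + 19876 = 139/71 + 19876 = 1411335/71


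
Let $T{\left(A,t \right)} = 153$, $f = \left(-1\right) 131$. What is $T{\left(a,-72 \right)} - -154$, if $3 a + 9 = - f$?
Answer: $307$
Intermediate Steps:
$f = -131$
$a = \frac{122}{3}$ ($a = -3 + \frac{\left(-1\right) \left(-131\right)}{3} = -3 + \frac{1}{3} \cdot 131 = -3 + \frac{131}{3} = \frac{122}{3} \approx 40.667$)
$T{\left(a,-72 \right)} - -154 = 153 - -154 = 153 + 154 = 307$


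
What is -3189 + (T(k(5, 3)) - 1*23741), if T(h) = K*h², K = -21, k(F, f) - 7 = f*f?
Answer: -32306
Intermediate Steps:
k(F, f) = 7 + f² (k(F, f) = 7 + f*f = 7 + f²)
T(h) = -21*h²
-3189 + (T(k(5, 3)) - 1*23741) = -3189 + (-21*(7 + 3²)² - 1*23741) = -3189 + (-21*(7 + 9)² - 23741) = -3189 + (-21*16² - 23741) = -3189 + (-21*256 - 23741) = -3189 + (-5376 - 23741) = -3189 - 29117 = -32306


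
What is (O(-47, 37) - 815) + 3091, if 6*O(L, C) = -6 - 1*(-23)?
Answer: 13673/6 ≈ 2278.8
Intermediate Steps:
O(L, C) = 17/6 (O(L, C) = (-6 - 1*(-23))/6 = (-6 + 23)/6 = (⅙)*17 = 17/6)
(O(-47, 37) - 815) + 3091 = (17/6 - 815) + 3091 = -4873/6 + 3091 = 13673/6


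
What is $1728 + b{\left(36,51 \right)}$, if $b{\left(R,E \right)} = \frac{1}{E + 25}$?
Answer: $\frac{131329}{76} \approx 1728.0$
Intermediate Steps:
$b{\left(R,E \right)} = \frac{1}{25 + E}$
$1728 + b{\left(36,51 \right)} = 1728 + \frac{1}{25 + 51} = 1728 + \frac{1}{76} = \frac{131329}{76}$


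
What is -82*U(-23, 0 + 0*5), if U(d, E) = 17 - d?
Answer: -3280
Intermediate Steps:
-82*U(-23, 0 + 0*5) = -82*(17 - 1*(-23)) = -82*(17 + 23) = -82*40 = -3280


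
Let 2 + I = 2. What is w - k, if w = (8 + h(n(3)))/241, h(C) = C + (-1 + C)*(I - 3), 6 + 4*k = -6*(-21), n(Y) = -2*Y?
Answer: -7207/241 ≈ -29.905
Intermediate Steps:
I = 0 (I = -2 + 2 = 0)
k = 30 (k = -3/2 + (-6*(-21))/4 = -3/2 + (1/4)*126 = -3/2 + 63/2 = 30)
h(C) = 3 - 2*C (h(C) = C + (-1 + C)*(0 - 3) = C + (-1 + C)*(-3) = C + (3 - 3*C) = 3 - 2*C)
w = 23/241 (w = (8 + (3 - (-4)*3))/241 = (8 + (3 - 2*(-6)))*(1/241) = (8 + (3 + 12))*(1/241) = (8 + 15)*(1/241) = 23*(1/241) = 23/241 ≈ 0.095436)
w - k = 23/241 - 1*30 = 23/241 - 30 = -7207/241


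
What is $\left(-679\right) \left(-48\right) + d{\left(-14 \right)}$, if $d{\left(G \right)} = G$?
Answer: $32578$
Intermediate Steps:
$\left(-679\right) \left(-48\right) + d{\left(-14 \right)} = \left(-679\right) \left(-48\right) - 14 = 32592 - 14 = 32578$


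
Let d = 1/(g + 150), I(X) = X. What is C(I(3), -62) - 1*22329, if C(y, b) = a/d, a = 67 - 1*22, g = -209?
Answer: -24984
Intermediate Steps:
d = -1/59 (d = 1/(-209 + 150) = 1/(-59) = -1/59 ≈ -0.016949)
a = 45 (a = 67 - 22 = 45)
C(y, b) = -2655 (C(y, b) = 45/(-1/59) = 45*(-59) = -2655)
C(I(3), -62) - 1*22329 = -2655 - 1*22329 = -2655 - 22329 = -24984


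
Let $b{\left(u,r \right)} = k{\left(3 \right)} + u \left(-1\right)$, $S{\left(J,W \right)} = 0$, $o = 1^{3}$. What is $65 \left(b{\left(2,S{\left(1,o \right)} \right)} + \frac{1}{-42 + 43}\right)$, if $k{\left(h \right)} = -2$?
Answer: $-195$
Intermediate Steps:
$o = 1$
$b{\left(u,r \right)} = -2 - u$ ($b{\left(u,r \right)} = -2 + u \left(-1\right) = -2 - u$)
$65 \left(b{\left(2,S{\left(1,o \right)} \right)} + \frac{1}{-42 + 43}\right) = 65 \left(\left(-2 - 2\right) + \frac{1}{-42 + 43}\right) = 65 \left(\left(-2 - 2\right) + 1^{-1}\right) = 65 \left(-4 + 1\right) = 65 \left(-3\right) = -195$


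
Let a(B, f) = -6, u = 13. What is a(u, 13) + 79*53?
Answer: 4181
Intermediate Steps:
a(u, 13) + 79*53 = -6 + 79*53 = -6 + 4187 = 4181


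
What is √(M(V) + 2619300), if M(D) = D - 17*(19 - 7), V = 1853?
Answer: √2620949 ≈ 1618.9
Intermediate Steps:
M(D) = -204 + D (M(D) = D - 17*12 = D - 204 = -204 + D)
√(M(V) + 2619300) = √((-204 + 1853) + 2619300) = √(1649 + 2619300) = √2620949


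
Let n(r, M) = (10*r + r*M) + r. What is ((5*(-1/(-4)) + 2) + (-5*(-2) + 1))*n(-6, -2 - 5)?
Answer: -342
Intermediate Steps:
n(r, M) = 11*r + M*r (n(r, M) = (10*r + M*r) + r = 11*r + M*r)
((5*(-1/(-4)) + 2) + (-5*(-2) + 1))*n(-6, -2 - 5) = ((5*(-1/(-4)) + 2) + (-5*(-2) + 1))*(-6*(11 + (-2 - 5))) = ((5*(-1*(-¼)) + 2) + (10 + 1))*(-6*(11 - 7)) = ((5*(¼) + 2) + 11)*(-6*4) = ((5/4 + 2) + 11)*(-24) = (13/4 + 11)*(-24) = (57/4)*(-24) = -342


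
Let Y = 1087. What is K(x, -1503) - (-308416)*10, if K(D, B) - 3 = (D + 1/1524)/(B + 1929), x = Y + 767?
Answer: 2002315465009/649224 ≈ 3.0842e+6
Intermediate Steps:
x = 1854 (x = 1087 + 767 = 1854)
K(D, B) = 3 + (1/1524 + D)/(1929 + B) (K(D, B) = 3 + (D + 1/1524)/(B + 1929) = 3 + (D + 1/1524)/(1929 + B) = 3 + (1/1524 + D)/(1929 + B))
K(x, -1503) - (-308416)*10 = (8819389/1524 + 1854 + 3*(-1503))/(1929 - 1503) - (-308416)*10 = (8819389/1524 + 1854 - 4509)/426 - 1*(-3084160) = (1/426)*(4773169/1524) + 3084160 = 4773169/649224 + 3084160 = 2002315465009/649224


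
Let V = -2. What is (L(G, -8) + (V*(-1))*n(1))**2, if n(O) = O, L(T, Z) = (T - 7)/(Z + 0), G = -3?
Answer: 169/16 ≈ 10.563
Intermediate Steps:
L(T, Z) = (-7 + T)/Z
(L(G, -8) + (V*(-1))*n(1))**2 = ((-7 - 3)/(-8) - 2*(-1)*1)**2 = (-1/8*(-10) + 2*1)**2 = (5/4 + 2)**2 = (13/4)**2 = 169/16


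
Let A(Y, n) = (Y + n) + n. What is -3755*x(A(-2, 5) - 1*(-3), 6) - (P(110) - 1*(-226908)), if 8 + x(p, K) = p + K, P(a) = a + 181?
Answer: -260994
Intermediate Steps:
P(a) = 181 + a
A(Y, n) = Y + 2*n
x(p, K) = -8 + K + p (x(p, K) = -8 + (p + K) = -8 + (K + p) = -8 + K + p)
-3755*x(A(-2, 5) - 1*(-3), 6) - (P(110) - 1*(-226908)) = -3755*(-8 + 6 + ((-2 + 2*5) - 1*(-3))) - ((181 + 110) - 1*(-226908)) = -3755*(-8 + 6 + ((-2 + 10) + 3)) - (291 + 226908) = -3755*(-8 + 6 + (8 + 3)) - 1*227199 = -3755*(-8 + 6 + 11) - 227199 = -3755*9 - 227199 = -33795 - 227199 = -260994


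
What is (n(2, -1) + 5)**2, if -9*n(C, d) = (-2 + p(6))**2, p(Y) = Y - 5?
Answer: 1936/81 ≈ 23.901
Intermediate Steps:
p(Y) = -5 + Y
n(C, d) = -1/9 (n(C, d) = -(-2 + (-5 + 6))**2/9 = -(-2 + 1)**2/9 = -1/9*(-1)**2 = -1/9*1 = -1/9)
(n(2, -1) + 5)**2 = (-1/9 + 5)**2 = (44/9)**2 = 1936/81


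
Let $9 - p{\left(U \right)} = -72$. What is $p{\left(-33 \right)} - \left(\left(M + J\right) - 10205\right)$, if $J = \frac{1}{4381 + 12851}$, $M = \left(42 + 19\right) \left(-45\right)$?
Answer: $\frac{224550191}{17232} \approx 13031.0$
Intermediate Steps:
$p{\left(U \right)} = 81$ ($p{\left(U \right)} = 9 - -72 = 9 + 72 = 81$)
$M = -2745$ ($M = 61 \left(-45\right) = -2745$)
$J = \frac{1}{17232} \approx 5.8032 \cdot 10^{-5}$
$p{\left(-33 \right)} - \left(\left(M + J\right) - 10205\right) = 81 - \left(\left(-2745 + \frac{1}{17232}\right) - 10205\right) = 81 - \left(- \frac{47301839}{17232} - 10205\right) = 81 - - \frac{223154399}{17232} = 81 + \frac{223154399}{17232} = \frac{224550191}{17232}$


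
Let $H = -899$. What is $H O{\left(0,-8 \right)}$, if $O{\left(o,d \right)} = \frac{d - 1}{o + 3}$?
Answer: $2697$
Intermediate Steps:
$O{\left(o,d \right)} = \frac{-1 + d}{3 + o}$
$H O{\left(0,-8 \right)} = - 899 \frac{-1 - 8}{3 + 0} = - 899 \cdot \frac{1}{3} \left(-9\right) = \left(-899\right) \left(-3\right) = 2697$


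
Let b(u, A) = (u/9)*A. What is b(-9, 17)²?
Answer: 289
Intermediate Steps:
b(u, A) = A*u/9 (b(u, A) = (u*(⅑))*A = (u/9)*A = A*u/9)
b(-9, 17)² = ((⅑)*17*(-9))² = (-17)² = 289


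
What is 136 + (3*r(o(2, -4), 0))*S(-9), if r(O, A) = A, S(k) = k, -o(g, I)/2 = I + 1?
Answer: 136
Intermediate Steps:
o(g, I) = -2 - 2*I (o(g, I) = -2*(I + 1) = -2*(1 + I) = -2 - 2*I)
136 + (3*r(o(2, -4), 0))*S(-9) = 136 + (3*0)*(-9) = 136 + 0*(-9) = 136 + 0 = 136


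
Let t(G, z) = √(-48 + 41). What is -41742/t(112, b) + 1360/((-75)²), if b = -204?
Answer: 272/1125 + 41742*I*√7/7 ≈ 0.24178 + 15777.0*I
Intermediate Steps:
t(G, z) = I*√7 (t(G, z) = √(-7) = I*√7)
-41742/t(112, b) + 1360/((-75)²) = -41742*(-I*√7/7) + 1360/((-75)²) = -(-41742)*I*√7/7 + 1360/5625 = 41742*I*√7/7 + 1360*(1/5625) = 41742*I*√7/7 + 272/1125 = 272/1125 + 41742*I*√7/7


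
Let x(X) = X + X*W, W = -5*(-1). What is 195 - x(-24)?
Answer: 339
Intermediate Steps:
W = 5
x(X) = 6*X (x(X) = X + X*5 = X + 5*X = 6*X)
195 - x(-24) = 195 - 6*(-24) = 195 - 1*(-144) = 195 + 144 = 339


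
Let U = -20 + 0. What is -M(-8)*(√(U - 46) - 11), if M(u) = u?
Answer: -88 + 8*I*√66 ≈ -88.0 + 64.992*I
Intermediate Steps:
U = -20
-M(-8)*(√(U - 46) - 11) = -(-8)*(√(-20 - 46) - 11) = -(-8)*(√(-66) - 11) = -(-8)*(I*√66 - 11) = -(-8)*(-11 + I*√66) = -(88 - 8*I*√66) = -88 + 8*I*√66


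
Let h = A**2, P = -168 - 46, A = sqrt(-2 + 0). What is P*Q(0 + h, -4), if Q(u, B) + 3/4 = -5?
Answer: 2461/2 ≈ 1230.5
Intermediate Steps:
A = I*sqrt(2) (A = sqrt(-2) = I*sqrt(2) ≈ 1.4142*I)
P = -214
h = -2 (h = (I*sqrt(2))**2 = -2)
Q(u, B) = -23/4 (Q(u, B) = -3/4 - 5 = -23/4)
P*Q(0 + h, -4) = -214*(-23/4) = 2461/2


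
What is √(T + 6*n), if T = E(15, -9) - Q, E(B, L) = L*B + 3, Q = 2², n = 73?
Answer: √302 ≈ 17.378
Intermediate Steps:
Q = 4
E(B, L) = 3 + B*L (E(B, L) = B*L + 3 = 3 + B*L)
T = -136 (T = (3 + 15*(-9)) - 1*4 = (3 - 135) - 4 = -132 - 4 = -136)
√(T + 6*n) = √(-136 + 6*73) = √(-136 + 438) = √302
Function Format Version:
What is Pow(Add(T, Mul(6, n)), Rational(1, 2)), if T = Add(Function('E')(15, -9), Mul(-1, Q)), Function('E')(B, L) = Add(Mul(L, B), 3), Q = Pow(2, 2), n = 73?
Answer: Pow(302, Rational(1, 2)) ≈ 17.378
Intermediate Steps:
Q = 4
Function('E')(B, L) = Add(3, Mul(B, L)) (Function('E')(B, L) = Add(Mul(B, L), 3) = Add(3, Mul(B, L)))
T = -136 (T = Add(Add(3, Mul(15, -9)), Mul(-1, 4)) = Add(Add(3, -135), -4) = Add(-132, -4) = -136)
Pow(Add(T, Mul(6, n)), Rational(1, 2)) = Pow(Add(-136, Mul(6, 73)), Rational(1, 2)) = Pow(Add(-136, 438), Rational(1, 2)) = Pow(302, Rational(1, 2))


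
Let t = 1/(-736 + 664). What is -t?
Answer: 1/72 ≈ 0.013889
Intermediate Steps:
t = -1/72 (t = 1/(-72) = -1/72 ≈ -0.013889)
-t = -1*(-1/72) = 1/72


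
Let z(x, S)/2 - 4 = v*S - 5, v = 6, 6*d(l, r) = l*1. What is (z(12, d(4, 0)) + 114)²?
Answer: 14400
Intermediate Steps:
d(l, r) = l/6 (d(l, r) = (l*1)/6 = l/6)
z(x, S) = -2 + 12*S (z(x, S) = 8 + 2*(6*S - 5) = 8 + 2*(-5 + 6*S) = 8 + (-10 + 12*S) = -2 + 12*S)
(z(12, d(4, 0)) + 114)² = ((-2 + 12*((⅙)*4)) + 114)² = ((-2 + 12*(⅔)) + 114)² = ((-2 + 8) + 114)² = (6 + 114)² = 120² = 14400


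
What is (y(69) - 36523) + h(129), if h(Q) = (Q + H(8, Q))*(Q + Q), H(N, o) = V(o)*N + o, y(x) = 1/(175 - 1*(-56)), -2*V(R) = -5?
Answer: 8131432/231 ≈ 35201.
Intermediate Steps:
V(R) = 5/2 (V(R) = -½*(-5) = 5/2)
y(x) = 1/231 (y(x) = 1/(175 + 56) = 1/231)
H(N, o) = o + 5*N/2 (H(N, o) = 5*N/2 + o = o + 5*N/2)
h(Q) = 2*Q*(20 + 2*Q) (h(Q) = (Q + (Q + (5/2)*8))*(Q + Q) = (Q + (Q + 20))*(2*Q) = (Q + (20 + Q))*(2*Q) = (20 + 2*Q)*(2*Q) = 2*Q*(20 + 2*Q))
(y(69) - 36523) + h(129) = (1/231 - 36523) + 4*129*(10 + 129) = -8436812/231 + 4*129*139 = -8436812/231 + 71724 = 8131432/231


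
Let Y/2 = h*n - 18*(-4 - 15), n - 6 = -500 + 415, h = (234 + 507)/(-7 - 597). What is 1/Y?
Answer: 302/265107 ≈ 0.0011392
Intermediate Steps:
h = -741/604 (h = 741/(-604) = 741*(-1/604) = -741/604 ≈ -1.2268)
n = -79 (n = 6 + (-500 + 415) = 6 - 85 = -79)
Y = 265107/302 (Y = 2*(-741/604*(-79) - 18*(-4 - 15)) = 2*(58539/604 - 18*(-19)) = 2*(58539/604 + 342) = 2*(265107/604) = 265107/302 ≈ 877.84)
1/Y = 1/(265107/302) = 302/265107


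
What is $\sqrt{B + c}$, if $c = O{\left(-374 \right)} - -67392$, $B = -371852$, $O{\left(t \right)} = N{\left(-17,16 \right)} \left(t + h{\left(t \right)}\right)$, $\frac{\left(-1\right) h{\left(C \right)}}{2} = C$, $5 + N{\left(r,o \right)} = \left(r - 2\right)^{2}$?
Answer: $2 i \sqrt{42829} \approx 413.9 i$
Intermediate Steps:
$N{\left(r,o \right)} = -5 + \left(-2 + r\right)^{2}$ ($N{\left(r,o \right)} = -5 + \left(r - 2\right)^{2} = -5 + \left(-2 + r\right)^{2}$)
$h{\left(C \right)} = - 2 C$
$O{\left(t \right)} = - 356 t$ ($O{\left(t \right)} = \left(-5 + \left(-2 - 17\right)^{2}\right) \left(t - 2 t\right) = \left(-5 + \left(-19\right)^{2}\right) \left(- t\right) = \left(-5 + 361\right) \left(- t\right) = 356 \left(- t\right) = - 356 t$)
$c = 200536$ ($c = \left(-356\right) \left(-374\right) - -67392 = 133144 + 67392 = 200536$)
$\sqrt{B + c} = \sqrt{-371852 + 200536} = \sqrt{-171316} = 2 i \sqrt{42829}$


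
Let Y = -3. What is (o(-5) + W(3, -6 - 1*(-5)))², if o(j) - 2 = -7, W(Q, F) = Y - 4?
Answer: 144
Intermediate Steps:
W(Q, F) = -7 (W(Q, F) = -3 - 4 = -7)
o(j) = -5 (o(j) = 2 - 7 = -5)
(o(-5) + W(3, -6 - 1*(-5)))² = (-5 - 7)² = (-12)² = 144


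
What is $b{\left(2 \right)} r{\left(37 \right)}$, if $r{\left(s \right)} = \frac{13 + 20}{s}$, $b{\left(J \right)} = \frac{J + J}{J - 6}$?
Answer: $- \frac{33}{37} \approx -0.89189$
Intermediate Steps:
$b{\left(J \right)} = \frac{2 J}{-6 + J}$
$r{\left(s \right)} = \frac{33}{s}$
$b{\left(2 \right)} r{\left(37 \right)} = 2 \cdot 2 \frac{1}{-6 + 2} \cdot \frac{33}{37} = 2 \cdot 2 \frac{1}{-4} \cdot 33 \cdot \frac{1}{37} = 2 \cdot 2 \left(- \frac{1}{4}\right) \frac{33}{37} = \left(-1\right) \frac{33}{37} = - \frac{33}{37}$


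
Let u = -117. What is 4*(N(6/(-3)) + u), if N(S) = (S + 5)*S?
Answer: -492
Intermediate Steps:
N(S) = S*(5 + S) (N(S) = (5 + S)*S = S*(5 + S))
4*(N(6/(-3)) + u) = 4*((6/(-3))*(5 + 6/(-3)) - 117) = 4*((6*(-⅓))*(5 + 6*(-⅓)) - 117) = 4*(-2*(5 - 2) - 117) = 4*(-2*3 - 117) = 4*(-6 - 117) = 4*(-123) = -492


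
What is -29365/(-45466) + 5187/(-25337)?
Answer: 39091451/88613234 ≈ 0.44115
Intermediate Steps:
-29365/(-45466) + 5187/(-25337) = -29365*(-1/45466) + 5187*(-1/25337) = 29365/45466 - 399/1949 = 39091451/88613234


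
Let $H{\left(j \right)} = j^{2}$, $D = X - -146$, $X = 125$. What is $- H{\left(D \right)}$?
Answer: $-73441$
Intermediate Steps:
$D = 271$ ($D = 125 - -146 = 125 + 146 = 271$)
$- H{\left(D \right)} = - 271^{2} = \left(-1\right) 73441 = -73441$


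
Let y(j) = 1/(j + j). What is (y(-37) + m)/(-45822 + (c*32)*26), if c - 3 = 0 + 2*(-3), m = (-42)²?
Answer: -130535/3575532 ≈ -0.036508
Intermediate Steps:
m = 1764
y(j) = 1/(2*j)
c = -3 (c = 3 + (0 + 2*(-3)) = 3 + (0 - 6) = 3 - 6 = -3)
(y(-37) + m)/(-45822 + (c*32)*26) = ((½)/(-37) + 1764)/(-45822 - 3*32*26) = ((½)*(-1/37) + 1764)/(-45822 - 96*26) = (-1/74 + 1764)/(-45822 - 2496) = (130535/74)/(-48318) = (130535/74)*(-1/48318) = -130535/3575532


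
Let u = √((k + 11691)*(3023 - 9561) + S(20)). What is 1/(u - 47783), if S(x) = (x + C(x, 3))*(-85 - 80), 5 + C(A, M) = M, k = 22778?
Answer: -47783/2508576381 - 2*I*√56340323/2508576381 ≈ -1.9048e-5 - 5.9843e-6*I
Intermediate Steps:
C(A, M) = -5 + M
S(x) = 330 - 165*x (S(x) = (x + (-5 + 3))*(-85 - 80) = (x - 2)*(-165) = (-2 + x)*(-165) = 330 - 165*x)
u = 2*I*√56340323 (u = √((22778 + 11691)*(3023 - 9561) + (330 - 165*20)) = √(34469*(-6538) + (330 - 3300)) = √(-225358322 - 2970) = √(-225361292) = 2*I*√56340323 ≈ 15012.0*I)
1/(u - 47783) = 1/(2*I*√56340323 - 47783) = 1/(-47783 + 2*I*√56340323)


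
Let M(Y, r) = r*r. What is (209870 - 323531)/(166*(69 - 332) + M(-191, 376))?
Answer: -113661/97718 ≈ -1.1632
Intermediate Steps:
M(Y, r) = r²
(209870 - 323531)/(166*(69 - 332) + M(-191, 376)) = (209870 - 323531)/(166*(69 - 332) + 376²) = -113661/(166*(-263) + 141376) = -113661/(-43658 + 141376) = -113661/97718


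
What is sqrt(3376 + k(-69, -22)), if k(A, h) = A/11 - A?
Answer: sqrt(416086)/11 ≈ 58.641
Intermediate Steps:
k(A, h) = -10*A/11 (k(A, h) = A*(1/11) - A = A/11 - A = -10*A/11)
sqrt(3376 + k(-69, -22)) = sqrt(3376 - 10/11*(-69)) = sqrt(3376 + 690/11) = sqrt(37826/11) = sqrt(416086)/11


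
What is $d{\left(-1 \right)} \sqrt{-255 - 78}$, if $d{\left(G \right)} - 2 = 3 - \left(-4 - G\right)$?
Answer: $24 i \sqrt{37} \approx 145.99 i$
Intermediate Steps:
$d{\left(G \right)} = 9 + G$ ($d{\left(G \right)} = 2 - \left(-7 - G\right) = 2 + \left(3 + \left(4 + G\right)\right) = 2 + \left(7 + G\right) = 9 + G$)
$d{\left(-1 \right)} \sqrt{-255 - 78} = \left(9 - 1\right) \sqrt{-255 - 78} = 8 \sqrt{-255 - 78} = 8 \sqrt{-333} = 8 \cdot 3 i \sqrt{37} = 24 i \sqrt{37}$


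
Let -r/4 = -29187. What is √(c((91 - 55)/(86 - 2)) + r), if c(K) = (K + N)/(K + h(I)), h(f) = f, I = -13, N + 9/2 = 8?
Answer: √1867963/4 ≈ 341.68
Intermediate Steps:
N = 7/2 (N = -9/2 + 8 = 7/2 ≈ 3.5000)
r = 116748 (r = -4*(-29187) = 116748)
c(K) = (7/2 + K)/(-13 + K) (c(K) = (K + 7/2)/(K - 13) = (7/2 + K)/(-13 + K))
√(c((91 - 55)/(86 - 2)) + r) = √((7/2 + (91 - 55)/(86 - 2))/(-13 + (91 - 55)/(86 - 2)) + 116748) = √((7/2 + 36/84)/(-13 + 36/84) + 116748) = √((7/2 + 36*(1/84))/(-13 + 36*(1/84)) + 116748) = √((7/2 + 3/7)/(-13 + 3/7) + 116748) = √((55/14)/(-88/7) + 116748) = √(-7/88*55/14 + 116748) = √(-5/16 + 116748) = √(1867963/16) = √1867963/4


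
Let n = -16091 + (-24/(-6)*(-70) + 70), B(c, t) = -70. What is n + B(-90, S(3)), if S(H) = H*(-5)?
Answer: -16371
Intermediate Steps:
S(H) = -5*H
n = -16301 (n = -16091 + (-24*(-⅙)*(-70) + 70) = -16091 + (4*(-70) + 70) = -16091 + (-280 + 70) = -16091 - 210 = -16301)
n + B(-90, S(3)) = -16301 - 70 = -16371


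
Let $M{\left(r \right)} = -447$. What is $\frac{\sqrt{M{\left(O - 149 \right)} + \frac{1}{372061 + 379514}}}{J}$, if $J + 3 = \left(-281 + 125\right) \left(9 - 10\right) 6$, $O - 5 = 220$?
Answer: $\frac{2 i \sqrt{2524946455878}}{140243895} \approx 0.022661 i$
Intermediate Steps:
$O = 225$ ($O = 5 + 220 = 225$)
$J = 933$ ($J = -3 + \left(-281 + 125\right) \left(9 - 10\right) 6 = -3 - 156 \left(\left(-1\right) 6\right) = -3 - -936 = -3 + 936 = 933$)
$\frac{\sqrt{M{\left(O - 149 \right)} + \frac{1}{372061 + 379514}}}{J} = \frac{\sqrt{-447 + \frac{1}{372061 + 379514}}}{933} = \sqrt{-447 + \frac{1}{751575}} \cdot \frac{1}{933} = \sqrt{- \frac{335954024}{751575}} \cdot \frac{1}{933} = \frac{2 i \sqrt{2524946455878}}{150315} \cdot \frac{1}{933} = \frac{2 i \sqrt{2524946455878}}{140243895}$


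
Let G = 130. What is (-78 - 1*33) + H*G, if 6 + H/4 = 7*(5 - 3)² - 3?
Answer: 9769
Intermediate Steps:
H = 76 (H = -24 + 4*(7*(5 - 3)² - 3) = -24 + 4*(7*2² - 3) = -24 + 4*(7*4 - 3) = -24 + 4*(28 - 3) = -24 + 4*25 = -24 + 100 = 76)
(-78 - 1*33) + H*G = (-78 - 1*33) + 76*130 = (-78 - 33) + 9880 = -111 + 9880 = 9769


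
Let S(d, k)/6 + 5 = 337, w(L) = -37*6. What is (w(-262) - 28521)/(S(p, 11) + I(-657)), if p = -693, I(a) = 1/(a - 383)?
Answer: -29892720/2071679 ≈ -14.429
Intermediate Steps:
w(L) = -222
I(a) = 1/(-383 + a)
S(d, k) = 1992 (S(d, k) = -30 + 6*337 = -30 + 2022 = 1992)
(w(-262) - 28521)/(S(p, 11) + I(-657)) = (-222 - 28521)/(1992 + 1/(-383 - 657)) = -28743/(1992 + 1/(-1040)) = -28743/(1992 - 1/1040) = -28743/2071679/1040 = -28743*1040/2071679 = -29892720/2071679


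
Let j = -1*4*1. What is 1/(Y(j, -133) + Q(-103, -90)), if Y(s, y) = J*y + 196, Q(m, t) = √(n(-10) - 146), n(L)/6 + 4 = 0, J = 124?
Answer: -8148/132779893 - I*√170/265559786 ≈ -6.1365e-5 - 4.9098e-8*I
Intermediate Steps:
n(L) = -24 (n(L) = -24 + 6*0 = -24 + 0 = -24)
Q(m, t) = I*√170 (Q(m, t) = √(-24 - 146) = √(-170) = I*√170)
j = -4 (j = -4*1 = -4)
Y(s, y) = 196 + 124*y (Y(s, y) = 124*y + 196 = 196 + 124*y)
1/(Y(j, -133) + Q(-103, -90)) = 1/((196 + 124*(-133)) + I*√170) = 1/((196 - 16492) + I*√170) = 1/(-16296 + I*√170)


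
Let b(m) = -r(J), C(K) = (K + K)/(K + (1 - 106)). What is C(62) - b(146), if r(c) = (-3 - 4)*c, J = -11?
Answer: 3187/43 ≈ 74.116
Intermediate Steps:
r(c) = -7*c
C(K) = 2*K/(-105 + K) (C(K) = (2*K)/(K - 105) = (2*K)/(-105 + K) = 2*K/(-105 + K))
b(m) = -77 (b(m) = -(-7)*(-11) = -1*77 = -77)
C(62) - b(146) = 2*62/(-105 + 62) - 1*(-77) = 2*62/(-43) + 77 = 2*62*(-1/43) + 77 = -124/43 + 77 = 3187/43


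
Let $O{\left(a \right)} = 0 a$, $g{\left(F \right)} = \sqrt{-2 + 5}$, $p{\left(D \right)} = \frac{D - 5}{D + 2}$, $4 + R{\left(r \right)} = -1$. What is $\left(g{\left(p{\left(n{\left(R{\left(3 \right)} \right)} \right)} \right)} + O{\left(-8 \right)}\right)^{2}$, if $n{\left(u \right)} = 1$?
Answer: $3$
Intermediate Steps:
$R{\left(r \right)} = -5$ ($R{\left(r \right)} = -4 - 1 = -5$)
$p{\left(D \right)} = \frac{-5 + D}{2 + D}$
$g{\left(F \right)} = \sqrt{3}$
$O{\left(a \right)} = 0$
$\left(g{\left(p{\left(n{\left(R{\left(3 \right)} \right)} \right)} \right)} + O{\left(-8 \right)}\right)^{2} = \left(\sqrt{3} + 0\right)^{2} = \left(\sqrt{3}\right)^{2} = 3$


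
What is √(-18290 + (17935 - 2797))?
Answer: 4*I*√197 ≈ 56.143*I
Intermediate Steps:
√(-18290 + (17935 - 2797)) = √(-18290 + 15138) = √(-3152) = 4*I*√197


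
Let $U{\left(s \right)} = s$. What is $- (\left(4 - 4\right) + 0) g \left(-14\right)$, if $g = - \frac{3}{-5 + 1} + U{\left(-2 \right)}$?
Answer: $0$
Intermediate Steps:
$g = - \frac{5}{4}$ ($g = - \frac{3}{-5 + 1} - 2 = - \frac{3}{-4} - 2 = \left(-3\right) \left(- \frac{1}{4}\right) - 2 = \frac{3}{4} - 2 = - \frac{5}{4} \approx -1.25$)
$- (\left(4 - 4\right) + 0) g \left(-14\right) = - (\left(4 - 4\right) + 0) \left(- \frac{5}{4}\right) \left(-14\right) = - (0 + 0) \left(- \frac{5}{4}\right) \left(-14\right) = \left(-1\right) 0 \left(- \frac{5}{4}\right) \left(-14\right) = 0 \left(- \frac{5}{4}\right) \left(-14\right) = 0 \left(-14\right) = 0$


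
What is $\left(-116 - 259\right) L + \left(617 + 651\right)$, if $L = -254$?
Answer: $96518$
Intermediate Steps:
$\left(-116 - 259\right) L + \left(617 + 651\right) = \left(-116 - 259\right) \left(-254\right) + \left(617 + 651\right) = \left(-375\right) \left(-254\right) + 1268 = 95250 + 1268 = 96518$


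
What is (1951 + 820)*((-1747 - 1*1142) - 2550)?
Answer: -15071469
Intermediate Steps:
(1951 + 820)*((-1747 - 1*1142) - 2550) = 2771*((-1747 - 1142) - 2550) = 2771*(-2889 - 2550) = 2771*(-5439) = -15071469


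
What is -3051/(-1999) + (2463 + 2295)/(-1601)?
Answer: -4626591/3200399 ≈ -1.4456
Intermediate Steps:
-3051/(-1999) + (2463 + 2295)/(-1601) = -3051*(-1/1999) + 4758*(-1/1601) = 3051/1999 - 4758/1601 = -4626591/3200399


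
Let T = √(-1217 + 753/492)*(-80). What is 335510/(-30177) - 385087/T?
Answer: -47930/4311 - 385087*I*√8172817/7973480 ≈ -11.118 - 138.07*I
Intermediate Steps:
T = -40*I*√8172817/41 (T = √(-1217 + 753*(1/492))*(-80) = √(-1217 + 251/164)*(-80) = √(-199337/164)*(-80) = (I*√8172817/82)*(-80) = -40*I*√8172817/41 ≈ -2789.1*I)
335510/(-30177) - 385087/T = 335510/(-30177) - 385087*I*√8172817/7973480 = 335510*(-1/30177) - 385087*I*√8172817/7973480 = -47930/4311 - 385087*I*√8172817/7973480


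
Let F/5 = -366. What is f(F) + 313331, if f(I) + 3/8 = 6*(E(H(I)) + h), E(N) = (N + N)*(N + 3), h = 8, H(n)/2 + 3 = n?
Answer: 1291648597/8 ≈ 1.6146e+8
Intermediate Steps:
F = -1830 (F = 5*(-366) = -1830)
H(n) = -6 + 2*n
E(N) = 2*N*(3 + N) (E(N) = (2*N)*(3 + N) = 2*N*(3 + N))
f(I) = 381/8 + 12*(-6 + 2*I)*(-3 + 2*I) (f(I) = -3/8 + 6*(2*(-6 + 2*I)*(3 + (-6 + 2*I)) + 8) = -3/8 + 6*(2*(-6 + 2*I)*(-3 + 2*I) + 8) = -3/8 + 6*(8 + 2*(-6 + 2*I)*(-3 + 2*I)) = -3/8 + (48 + 12*(-6 + 2*I)*(-3 + 2*I)) = 381/8 + 12*(-6 + 2*I)*(-3 + 2*I))
f(F) + 313331 = (2109/8 - 216*(-1830) + 48*(-1830)**2) + 313331 = (2109/8 + 395280 + 48*3348900) + 313331 = (2109/8 + 395280 + 160747200) + 313331 = 1289141949/8 + 313331 = 1291648597/8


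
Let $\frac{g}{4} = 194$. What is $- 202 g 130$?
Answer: $-20377760$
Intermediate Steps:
$g = 776$ ($g = 4 \cdot 194 = 776$)
$- 202 g 130 = \left(-202\right) 776 \cdot 130 = \left(-156752\right) 130 = -20377760$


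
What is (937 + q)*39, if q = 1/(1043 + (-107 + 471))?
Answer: 17138680/469 ≈ 36543.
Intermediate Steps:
q = 1/1407 (q = 1/(1043 + 364) = 1/1407 ≈ 0.00071073)
(937 + q)*39 = (937 + 1/1407)*39 = (1318360/1407)*39 = 17138680/469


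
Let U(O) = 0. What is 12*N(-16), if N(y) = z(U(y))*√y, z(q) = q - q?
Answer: 0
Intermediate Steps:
z(q) = 0
N(y) = 0 (N(y) = 0*√y = 0)
12*N(-16) = 12*0 = 0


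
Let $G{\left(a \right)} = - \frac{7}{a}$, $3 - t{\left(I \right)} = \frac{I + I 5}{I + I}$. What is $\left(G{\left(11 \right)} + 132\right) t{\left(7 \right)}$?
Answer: $0$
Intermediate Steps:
$t{\left(I \right)} = 0$ ($t{\left(I \right)} = 3 - \frac{I + I 5}{I + I} = 3 - \frac{I + 5 I}{2 I} = 3 - 6 I \frac{1}{2 I} = 3 - 3 = 0$)
$\left(G{\left(11 \right)} + 132\right) t{\left(7 \right)} = \left(- \frac{7}{11} + 132\right) 0 = \frac{1445}{11} \cdot 0 = 0$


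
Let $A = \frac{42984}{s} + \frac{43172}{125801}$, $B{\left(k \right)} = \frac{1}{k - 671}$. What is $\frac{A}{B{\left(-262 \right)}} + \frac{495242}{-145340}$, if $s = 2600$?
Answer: $- \frac{55372965384259}{3516137950} \approx -15748.0$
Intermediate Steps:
$B{\left(k \right)} = \frac{1}{-671 + k}$
$A = \frac{53073821}{3145025}$ ($A = \frac{42984}{2600} + \frac{43172}{125801} = 42984 \cdot \frac{1}{2600} + 43172 \cdot \frac{1}{125801} = \frac{5373}{325} + \frac{43172}{125801} = \frac{53073821}{3145025} \approx 16.875$)
$\frac{A}{B{\left(-262 \right)}} + \frac{495242}{-145340} = \frac{53073821}{3145025 \frac{1}{-671 - 262}} + \frac{495242}{-145340} = \frac{53073821}{3145025 \frac{1}{-933}} + 495242 \left(- \frac{1}{145340}\right) = \frac{53073821}{3145025 \left(- \frac{1}{933}\right)} - \frac{247621}{72670} = \frac{53073821}{3145025} \left(-933\right) - \frac{247621}{72670} = - \frac{49517874993}{3145025} - \frac{247621}{72670} = - \frac{55372965384259}{3516137950}$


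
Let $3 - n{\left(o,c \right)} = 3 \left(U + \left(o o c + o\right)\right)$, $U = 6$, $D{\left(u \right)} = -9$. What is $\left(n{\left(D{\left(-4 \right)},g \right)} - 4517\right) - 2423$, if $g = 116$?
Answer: $-35116$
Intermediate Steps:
$n{\left(o,c \right)} = -15 - 3 o - 3 c o^{2}$ ($n{\left(o,c \right)} = 3 - 3 \left(6 + \left(o o c + o\right)\right) = 3 - 3 \left(6 + \left(o^{2} c + o\right)\right) = 3 - 3 \left(6 + \left(c o^{2} + o\right)\right) = 3 - 3 \left(6 + \left(o + c o^{2}\right)\right) = 3 - 3 \left(6 + o + c o^{2}\right) = 3 - \left(18 + 3 o + 3 c o^{2}\right) = -15 - 3 o - 3 c o^{2}$)
$\left(n{\left(D{\left(-4 \right)},g \right)} - 4517\right) - 2423 = \left(\left(-15 - -27 - 348 \left(-9\right)^{2}\right) - 4517\right) - 2423 = \left(\left(-15 + 27 - 348 \cdot 81\right) - 4517\right) - 2423 = \left(\left(-15 + 27 - 28188\right) - 4517\right) - 2423 = \left(-28176 - 4517\right) - 2423 = -32693 - 2423 = -35116$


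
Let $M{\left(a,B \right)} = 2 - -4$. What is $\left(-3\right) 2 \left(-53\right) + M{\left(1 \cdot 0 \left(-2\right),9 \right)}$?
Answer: $324$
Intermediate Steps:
$M{\left(a,B \right)} = 6$ ($M{\left(a,B \right)} = 2 + 4 = 6$)
$\left(-3\right) 2 \left(-53\right) + M{\left(1 \cdot 0 \left(-2\right),9 \right)} = \left(-3\right) 2 \left(-53\right) + 6 = \left(-6\right) \left(-53\right) + 6 = 318 + 6 = 324$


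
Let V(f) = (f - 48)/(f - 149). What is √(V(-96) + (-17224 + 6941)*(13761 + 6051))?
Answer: 2*I*√62391331095/35 ≈ 14273.0*I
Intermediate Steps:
V(f) = (-48 + f)/(-149 + f)
√(V(-96) + (-17224 + 6941)*(13761 + 6051)) = √((-48 - 96)/(-149 - 96) + (-17224 + 6941)*(13761 + 6051)) = √(-144/(-245) - 10283*19812) = √(-1/245*(-144) - 203726796) = √(144/245 - 203726796) = √(-49913064876/245) = 2*I*√62391331095/35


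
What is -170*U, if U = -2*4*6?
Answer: 8160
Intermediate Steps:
U = -48 (U = -8*6 = -48)
-170*U = -170*(-48) = 8160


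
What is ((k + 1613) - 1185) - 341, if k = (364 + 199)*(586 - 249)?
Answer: 189818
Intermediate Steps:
k = 189731 (k = 563*337 = 189731)
((k + 1613) - 1185) - 341 = ((189731 + 1613) - 1185) - 341 = (191344 - 1185) - 341 = 190159 - 341 = 189818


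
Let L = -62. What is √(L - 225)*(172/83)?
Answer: 172*I*√287/83 ≈ 35.107*I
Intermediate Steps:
√(L - 225)*(172/83) = √(-62 - 225)*(172/83) = √(-287)*(172*(1/83)) = (I*√287)*(172/83) = 172*I*√287/83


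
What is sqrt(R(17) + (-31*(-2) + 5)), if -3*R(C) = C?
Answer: 2*sqrt(138)/3 ≈ 7.8316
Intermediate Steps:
R(C) = -C/3
sqrt(R(17) + (-31*(-2) + 5)) = sqrt(-1/3*17 + (-31*(-2) + 5)) = sqrt(-17/3 + (62 + 5)) = sqrt(-17/3 + 67) = sqrt(184/3) = 2*sqrt(138)/3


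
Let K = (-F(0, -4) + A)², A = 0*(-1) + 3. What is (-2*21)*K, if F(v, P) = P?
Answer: -2058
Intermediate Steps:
A = 3 (A = 0 + 3 = 3)
K = 49 (K = (-1*(-4) + 3)² = (4 + 3)² = 7² = 49)
(-2*21)*K = -2*21*49 = -42*49 = -2058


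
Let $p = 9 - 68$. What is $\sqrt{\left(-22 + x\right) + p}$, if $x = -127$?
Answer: $4 i \sqrt{13} \approx 14.422 i$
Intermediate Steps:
$p = -59$
$\sqrt{\left(-22 + x\right) + p} = \sqrt{\left(-22 - 127\right) - 59} = \sqrt{-149 - 59} = \sqrt{-208} = 4 i \sqrt{13}$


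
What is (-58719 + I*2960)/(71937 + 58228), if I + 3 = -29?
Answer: -153439/130165 ≈ -1.1788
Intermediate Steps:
I = -32 (I = -3 - 29 = -32)
(-58719 + I*2960)/(71937 + 58228) = (-58719 - 32*2960)/(71937 + 58228) = (-58719 - 94720)/130165 = -153439*1/130165 = -153439/130165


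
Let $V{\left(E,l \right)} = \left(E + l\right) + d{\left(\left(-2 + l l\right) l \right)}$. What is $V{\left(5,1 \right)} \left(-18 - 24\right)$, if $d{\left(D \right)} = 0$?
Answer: $-252$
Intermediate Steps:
$V{\left(E,l \right)} = E + l$ ($V{\left(E,l \right)} = \left(E + l\right) + 0 = E + l$)
$V{\left(5,1 \right)} \left(-18 - 24\right) = \left(5 + 1\right) \left(-18 - 24\right) = 6 \left(-42\right) = -252$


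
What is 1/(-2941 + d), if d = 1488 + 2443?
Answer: 1/990 ≈ 0.0010101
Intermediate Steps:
d = 3931
1/(-2941 + d) = 1/(-2941 + 3931) = 1/990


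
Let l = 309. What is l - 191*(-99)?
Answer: 19218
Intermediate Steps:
l - 191*(-99) = 309 - 191*(-99) = 309 + 18909 = 19218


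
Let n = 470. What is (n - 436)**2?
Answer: 1156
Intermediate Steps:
(n - 436)**2 = (470 - 436)**2 = 34**2 = 1156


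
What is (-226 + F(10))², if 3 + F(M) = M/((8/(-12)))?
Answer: 59536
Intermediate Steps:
F(M) = -3 - 3*M/2 (F(M) = -3 + M/((8/(-12))) = -3 + M/((8*(-1/12))) = -3 + M/(-⅔) = -3 + M*(-3/2) = -3 - 3*M/2)
(-226 + F(10))² = (-226 + (-3 - 3/2*10))² = (-226 + (-3 - 15))² = (-226 - 18)² = (-244)² = 59536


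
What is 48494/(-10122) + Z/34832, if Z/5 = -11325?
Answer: -161592947/25183536 ≈ -6.4166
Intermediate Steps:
Z = -56625 (Z = 5*(-11325) = -56625)
48494/(-10122) + Z/34832 = 48494/(-10122) - 56625/34832 = 48494*(-1/10122) - 56625*1/34832 = -24247/5061 - 56625/34832 = -161592947/25183536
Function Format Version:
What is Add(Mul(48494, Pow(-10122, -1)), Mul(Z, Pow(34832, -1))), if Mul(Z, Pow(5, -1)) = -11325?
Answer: Rational(-161592947, 25183536) ≈ -6.4166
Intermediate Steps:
Z = -56625 (Z = Mul(5, -11325) = -56625)
Add(Mul(48494, Pow(-10122, -1)), Mul(Z, Pow(34832, -1))) = Add(Mul(48494, Pow(-10122, -1)), Mul(-56625, Pow(34832, -1))) = Add(Mul(48494, Rational(-1, 10122)), Mul(-56625, Rational(1, 34832))) = Add(Rational(-24247, 5061), Rational(-56625, 34832)) = Rational(-161592947, 25183536)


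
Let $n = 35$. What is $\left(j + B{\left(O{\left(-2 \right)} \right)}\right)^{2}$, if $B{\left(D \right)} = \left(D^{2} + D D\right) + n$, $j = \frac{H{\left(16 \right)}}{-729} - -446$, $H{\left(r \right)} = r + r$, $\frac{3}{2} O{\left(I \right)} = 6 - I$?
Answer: $\frac{153733783921}{531441} \approx 2.8928 \cdot 10^{5}$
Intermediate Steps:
$O{\left(I \right)} = 4 - \frac{2 I}{3}$ ($O{\left(I \right)} = \frac{2 \left(6 - I\right)}{3} = 4 - \frac{2 I}{3}$)
$H{\left(r \right)} = 2 r$
$j = \frac{325102}{729}$ ($j = \frac{2 \cdot 16}{-729} - -446 = 32 \left(- \frac{1}{729}\right) + 446 = - \frac{32}{729} + 446 = \frac{325102}{729} \approx 445.96$)
$B{\left(D \right)} = 35 + 2 D^{2}$ ($B{\left(D \right)} = \left(D^{2} + D D\right) + 35 = \left(D^{2} + D^{2}\right) + 35 = 2 D^{2} + 35 = 35 + 2 D^{2}$)
$\left(j + B{\left(O{\left(-2 \right)} \right)}\right)^{2} = \left(\frac{325102}{729} + \left(35 + 2 \left(4 - - \frac{4}{3}\right)^{2}\right)\right)^{2} = \left(\frac{325102}{729} + \left(35 + 2 \left(4 + \frac{4}{3}\right)^{2}\right)\right)^{2} = \left(\frac{325102}{729} + \left(35 + 2 \left(\frac{16}{3}\right)^{2}\right)\right)^{2} = \left(\frac{325102}{729} + \left(35 + 2 \cdot \frac{256}{9}\right)\right)^{2} = \left(\frac{325102}{729} + \left(35 + \frac{512}{9}\right)\right)^{2} = \left(\frac{325102}{729} + \frac{827}{9}\right)^{2} = \left(\frac{392089}{729}\right)^{2} = \frac{153733783921}{531441}$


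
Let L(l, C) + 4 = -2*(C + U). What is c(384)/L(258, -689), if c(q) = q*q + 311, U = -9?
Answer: 147767/1392 ≈ 106.15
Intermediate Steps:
c(q) = 311 + q² (c(q) = q² + 311 = 311 + q²)
L(l, C) = 14 - 2*C (L(l, C) = -4 - 2*(C - 9) = -4 - 2*(-9 + C) = -4 + (18 - 2*C) = 14 - 2*C)
c(384)/L(258, -689) = (311 + 384²)/(14 - 2*(-689)) = (311 + 147456)/(14 + 1378) = 147767/1392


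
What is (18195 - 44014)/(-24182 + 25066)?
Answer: -25819/884 ≈ -29.207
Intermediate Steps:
(18195 - 44014)/(-24182 + 25066) = -25819/884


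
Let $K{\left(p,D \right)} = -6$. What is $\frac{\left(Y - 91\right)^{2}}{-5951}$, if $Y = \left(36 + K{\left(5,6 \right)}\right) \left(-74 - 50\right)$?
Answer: $- \frac{14523721}{5951} \approx -2440.6$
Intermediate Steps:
$Y = -3720$ ($Y = \left(36 - 6\right) \left(-74 - 50\right) = 30 \left(-124\right) = -3720$)
$\frac{\left(Y - 91\right)^{2}}{-5951} = \frac{\left(-3720 - 91\right)^{2}}{-5951} = \left(-3811\right)^{2} \left(- \frac{1}{5951}\right) = 14523721 \left(- \frac{1}{5951}\right) = - \frac{14523721}{5951}$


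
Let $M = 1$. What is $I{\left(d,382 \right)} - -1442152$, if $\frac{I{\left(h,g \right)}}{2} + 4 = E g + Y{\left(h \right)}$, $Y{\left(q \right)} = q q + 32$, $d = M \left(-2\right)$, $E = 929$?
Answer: $2151972$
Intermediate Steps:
$d = -2$ ($d = 1 \left(-2\right) = -2$)
$Y{\left(q \right)} = 32 + q^{2}$ ($Y{\left(q \right)} = q^{2} + 32 = 32 + q^{2}$)
$I{\left(h,g \right)} = 56 + 2 h^{2} + 1858 g$ ($I{\left(h,g \right)} = -8 + 2 \left(929 g + \left(32 + h^{2}\right)\right) = -8 + 2 \left(32 + h^{2} + 929 g\right) = -8 + \left(64 + 2 h^{2} + 1858 g\right) = 56 + 2 h^{2} + 1858 g$)
$I{\left(d,382 \right)} - -1442152 = \left(56 + 2 \left(-2\right)^{2} + 1858 \cdot 382\right) - -1442152 = \left(56 + 2 \cdot 4 + 709756\right) + 1442152 = \left(56 + 8 + 709756\right) + 1442152 = 709820 + 1442152 = 2151972$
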